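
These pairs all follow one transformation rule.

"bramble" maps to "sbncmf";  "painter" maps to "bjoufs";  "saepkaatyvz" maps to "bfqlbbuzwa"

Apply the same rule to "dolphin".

In each case the input is transformed by: delete the first character, then shift every letter 1 place forward in the alphabet (wrapping around).
Applying both steps to "dolphin": "olphin", then "pmqijo".

pmqijo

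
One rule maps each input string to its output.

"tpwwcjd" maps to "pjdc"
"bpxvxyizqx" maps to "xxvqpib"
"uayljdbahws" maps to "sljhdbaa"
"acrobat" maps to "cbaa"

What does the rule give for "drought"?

Looking at the pairs, the operation is to sort the characters into reverse alphabetical order, then delete the first 3 characters.
Starting from "drought": after the first operation, "utrohgd"; after the second, "ohgd".

ohgd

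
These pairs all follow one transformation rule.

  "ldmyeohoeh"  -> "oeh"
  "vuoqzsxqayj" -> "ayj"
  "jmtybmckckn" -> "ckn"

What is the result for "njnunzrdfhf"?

fhf

The pattern: keep only the last 3 characters.
So "njnunzrdfhf" becomes "fhf".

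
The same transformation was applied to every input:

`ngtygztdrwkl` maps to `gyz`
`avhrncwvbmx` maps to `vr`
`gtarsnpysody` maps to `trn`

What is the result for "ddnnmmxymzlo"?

dnm

The transformation: keep every other character starting from the second (positions 2nd, 4th, 6th, ...), then delete the last 3 characters.
Working it through for "ddnnmmxymzlo": intermediate "dnmyzo", final "dnm".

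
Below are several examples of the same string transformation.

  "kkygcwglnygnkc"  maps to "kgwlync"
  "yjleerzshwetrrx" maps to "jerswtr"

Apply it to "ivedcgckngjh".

vdgkgh

The pattern: keep every other character starting from the second (positions 2nd, 4th, 6th, ...).
Doing the same to "ivedcgckngjh": "vdgkgh".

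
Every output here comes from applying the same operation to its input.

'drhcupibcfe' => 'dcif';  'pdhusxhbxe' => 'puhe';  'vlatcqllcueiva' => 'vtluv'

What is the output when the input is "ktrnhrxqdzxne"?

Each output is the input with this applied: keep one character in every 3, starting at position 1 (positions 1st, 4th, 7th, ...).
On "ktrnhrxqdzxne" that produces "knxze".

knxze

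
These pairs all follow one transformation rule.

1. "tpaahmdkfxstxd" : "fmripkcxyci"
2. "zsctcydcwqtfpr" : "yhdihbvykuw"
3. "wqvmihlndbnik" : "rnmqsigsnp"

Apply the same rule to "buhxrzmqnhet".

The pattern: shift every letter 5 places forward in the alphabet (wrapping around), then delete the first 3 characters.
Starting from "buhxrzmqnhet": after the first operation, "gzmcwervsmjy"; after the second, "cwervsmjy".

cwervsmjy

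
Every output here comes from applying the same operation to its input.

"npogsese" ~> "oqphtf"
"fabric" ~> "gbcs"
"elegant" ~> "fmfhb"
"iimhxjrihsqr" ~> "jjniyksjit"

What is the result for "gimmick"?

Looking at the pairs, the operation is to shift every letter 1 place forward in the alphabet (wrapping around), then delete the last 2 characters.
So "gimmick" becomes "hjnnj".
(Check on "iimhxjrihsqr": → "jjniyksjitrs" → "jjniyksjit" ✓)

hjnnj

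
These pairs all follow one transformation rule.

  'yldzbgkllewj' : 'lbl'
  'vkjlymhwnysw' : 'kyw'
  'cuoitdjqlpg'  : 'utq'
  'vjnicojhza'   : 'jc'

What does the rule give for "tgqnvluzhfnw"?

Each output is the input with this applied: delete the last 3 characters, then keep one character in every 3, starting at position 2 (positions 2nd, 5th, 8th, ...).
Working it through for "tgqnvluzhfnw": intermediate "tgqnvluzh", final "gvz".

gvz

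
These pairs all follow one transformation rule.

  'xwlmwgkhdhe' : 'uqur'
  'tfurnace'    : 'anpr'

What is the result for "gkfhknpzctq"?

What's happening: shift every letter 13 places forward in the alphabet (wrapping around) — i.e. ROT13, then keep only the last 4 characters.
Working it through for "gkfhknpzctq": intermediate "txsuxacmpgd", final "mpgd".

mpgd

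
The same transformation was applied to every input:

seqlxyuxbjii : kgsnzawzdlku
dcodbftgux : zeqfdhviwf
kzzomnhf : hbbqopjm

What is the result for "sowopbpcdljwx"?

zqyqrdrefnlyu

The transformation: shift every letter 2 places forward in the alphabet (wrapping around), then swap the first and last characters.
"sowopbpcdljwx" → "uqyqrdrefnlyz" → "zqyqrdrefnlyu".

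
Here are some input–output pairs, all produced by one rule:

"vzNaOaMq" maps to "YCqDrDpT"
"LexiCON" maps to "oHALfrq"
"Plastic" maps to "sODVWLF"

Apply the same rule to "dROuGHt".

GurXjkW

What's happening: shift every letter 3 places forward in the alphabet (wrapping around), then flip the case of every letter.
On "dROuGHt": the first step gives "gURxJKw", and the second then gives "GurXjkW".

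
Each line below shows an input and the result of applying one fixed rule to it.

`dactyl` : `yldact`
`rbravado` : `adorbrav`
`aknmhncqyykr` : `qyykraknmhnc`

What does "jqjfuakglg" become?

What's happening: move the first character to the end, then swap the front and back halves of the string.
For "jqjfuakglg", step one produces "qjfuakglgj"; step two turns that into "kglgjqjfua".

kglgjqjfua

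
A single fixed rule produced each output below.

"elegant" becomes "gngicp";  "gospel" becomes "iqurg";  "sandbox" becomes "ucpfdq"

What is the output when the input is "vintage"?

xkpvci

The transformation: shift every letter 2 places forward in the alphabet (wrapping around), then delete the last character.
Starting from "vintage": after the first operation, "xkpvcig"; after the second, "xkpvci".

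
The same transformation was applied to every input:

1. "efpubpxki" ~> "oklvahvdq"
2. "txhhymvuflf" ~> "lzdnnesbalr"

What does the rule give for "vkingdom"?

What's happening: move the last character to the front, then shift every letter 6 places forward in the alphabet (wrapping around).
For "vkingdom", step one produces "mvkingdo"; step two turns that into "sbqotmju".
(Check on "efpubpxki": → "iefpubpxk" → "oklvahvdq" ✓)

sbqotmju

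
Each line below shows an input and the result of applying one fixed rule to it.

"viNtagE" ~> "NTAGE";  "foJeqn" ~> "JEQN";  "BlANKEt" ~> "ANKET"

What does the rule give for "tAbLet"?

What's happening: delete the first 2 characters, then convert every letter to uppercase.
Working it through for "tAbLet": intermediate "bLet", final "BLET".
(Check on "foJeqn": → "Jeqn" → "JEQN" ✓)

BLET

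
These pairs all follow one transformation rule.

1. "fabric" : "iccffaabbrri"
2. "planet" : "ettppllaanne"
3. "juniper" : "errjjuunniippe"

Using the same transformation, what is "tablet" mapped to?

In each case the input is transformed by: double every character, then move the last 3 characters to the front (rotate right by 3).
Starting from "tablet": after the first operation, "ttaabblleett"; after the second, "ettttaabblle".

ettttaabblle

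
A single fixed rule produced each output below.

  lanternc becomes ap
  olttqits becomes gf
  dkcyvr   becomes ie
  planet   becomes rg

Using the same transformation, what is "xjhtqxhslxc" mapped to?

kp

Rule — shift every letter 13 places forward in the alphabet (wrapping around) — i.e. ROT13, then keep only the last 2 characters.
On "xjhtqxhslxc": the first step gives "kwugdkufykp", and the second then gives "kp".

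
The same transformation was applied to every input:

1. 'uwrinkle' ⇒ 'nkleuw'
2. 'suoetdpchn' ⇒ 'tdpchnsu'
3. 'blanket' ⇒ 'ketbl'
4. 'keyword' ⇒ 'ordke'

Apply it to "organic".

nicor

The pattern: move the first 2 characters to the end (rotate left by 2), then delete the first 2 characters.
Working it through for "organic": intermediate "ganicor", final "nicor".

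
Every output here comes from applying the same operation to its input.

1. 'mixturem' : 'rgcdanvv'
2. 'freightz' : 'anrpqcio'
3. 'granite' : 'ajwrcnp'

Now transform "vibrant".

rkajwce

What's happening: move the first character to the end, then shift every letter 9 places forward in the alphabet (wrapping around).
"vibrant" → "rkajwce".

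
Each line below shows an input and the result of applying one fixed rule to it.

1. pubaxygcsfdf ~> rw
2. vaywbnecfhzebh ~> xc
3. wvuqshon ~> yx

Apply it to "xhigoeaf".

Rule — shift every letter 2 places forward in the alphabet (wrapping around), then keep only the first 2 characters.
For "xhigoeaf", step one produces "zjkiqgch"; step two turns that into "zj".

zj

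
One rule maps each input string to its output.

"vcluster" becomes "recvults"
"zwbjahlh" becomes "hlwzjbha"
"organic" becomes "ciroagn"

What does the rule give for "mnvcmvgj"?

Rule — move the last 2 characters to the front (rotate right by 2), then swap each adjacent pair of characters (1↔2, 3↔4, ...).
So "mnvcmvgj" becomes "jgnmcvvm".

jgnmcvvm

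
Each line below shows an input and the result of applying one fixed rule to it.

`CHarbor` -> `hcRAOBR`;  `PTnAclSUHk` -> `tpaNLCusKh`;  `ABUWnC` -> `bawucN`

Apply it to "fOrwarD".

The transformation: swap each adjacent pair of characters (1↔2, 3↔4, ...), then flip the case of every letter.
Applying that to "fOrwarD" gives "oFWRRAd".

oFWRRAd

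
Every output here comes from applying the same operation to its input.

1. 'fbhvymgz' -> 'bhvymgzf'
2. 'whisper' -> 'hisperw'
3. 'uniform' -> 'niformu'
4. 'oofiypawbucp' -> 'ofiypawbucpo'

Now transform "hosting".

ostingh

In each case the input is transformed by: move the first character to the end.
So "hosting" becomes "ostingh".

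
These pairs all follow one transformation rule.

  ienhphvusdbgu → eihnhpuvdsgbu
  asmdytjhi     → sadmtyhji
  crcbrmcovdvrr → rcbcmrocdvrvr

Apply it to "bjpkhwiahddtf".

jbkpwhaidhtdf

The pattern: swap each adjacent pair of characters (1↔2, 3↔4, ...).
"bjpkhwiahddtf" → "jbkpwhaidhtdf".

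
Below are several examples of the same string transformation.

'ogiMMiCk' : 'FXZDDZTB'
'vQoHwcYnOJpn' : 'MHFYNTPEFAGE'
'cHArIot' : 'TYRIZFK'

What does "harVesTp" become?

The rule is to shift every letter 9 places backward in the alphabet (wrapping around), then convert every letter to uppercase.
Starting from "harVesTp": after the first operation, "yriMvjKg"; after the second, "YRIMVJKG".

YRIMVJKG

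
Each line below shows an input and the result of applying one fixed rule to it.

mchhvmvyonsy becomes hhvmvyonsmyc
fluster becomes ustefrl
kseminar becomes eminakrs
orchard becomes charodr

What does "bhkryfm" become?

kryfbmh

What's happening: swap the first and last characters, then move the first 2 characters to the end (rotate left by 2).
"bhkryfm" → "kryfbmh".
(Check on "kseminar": → "rseminak" → "eminakrs" ✓)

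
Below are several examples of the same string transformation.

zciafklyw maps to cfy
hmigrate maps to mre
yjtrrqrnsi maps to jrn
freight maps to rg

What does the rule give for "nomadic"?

Rule — keep one character in every 3, starting at position 2 (positions 2nd, 5th, 8th, ...).
Applying that to "nomadic" gives "od".

od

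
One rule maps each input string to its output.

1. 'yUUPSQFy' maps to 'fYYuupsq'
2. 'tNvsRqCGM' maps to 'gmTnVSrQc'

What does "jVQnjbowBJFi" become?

fIJvqNJBOWbj

The pattern: flip the case of every letter, then move the last 2 characters to the front (rotate right by 2).
Doing the same to "jVQnjbowBJFi": "fIJvqNJBOWbj".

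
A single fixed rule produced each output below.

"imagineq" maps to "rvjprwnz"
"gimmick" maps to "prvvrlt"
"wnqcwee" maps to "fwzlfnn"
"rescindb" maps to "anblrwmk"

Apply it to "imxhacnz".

The transformation: shift every letter 9 places forward in the alphabet (wrapping around).
For "imxhacnz" the result is "rvgqjlwi".

rvgqjlwi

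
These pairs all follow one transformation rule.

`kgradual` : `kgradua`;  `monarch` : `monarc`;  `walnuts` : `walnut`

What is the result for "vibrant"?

In each case the input is transformed by: delete the last character.
"vibrant" → "vibran".

vibran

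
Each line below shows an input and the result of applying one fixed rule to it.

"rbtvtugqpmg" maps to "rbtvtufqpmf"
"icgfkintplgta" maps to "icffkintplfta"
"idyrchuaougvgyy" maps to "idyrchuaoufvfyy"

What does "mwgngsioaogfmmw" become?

In each case the input is transformed by: replace every "g" with "f".
So "mwgngsioaogfmmw" becomes "mwfnfsioaoffmmw".

mwfnfsioaoffmmw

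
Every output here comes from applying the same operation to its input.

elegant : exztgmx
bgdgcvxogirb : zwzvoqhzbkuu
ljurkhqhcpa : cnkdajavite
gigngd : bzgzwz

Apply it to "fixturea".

bqmnkxty

Each output is the input with this applied: shift every letter 7 places backward in the alphabet (wrapping around), then move the first character to the end.
Working it through for "fixturea": intermediate "ybqmnkxt", final "bqmnkxty".
(Check on "gigngd": → "zbzgzw" → "bzgzwz" ✓)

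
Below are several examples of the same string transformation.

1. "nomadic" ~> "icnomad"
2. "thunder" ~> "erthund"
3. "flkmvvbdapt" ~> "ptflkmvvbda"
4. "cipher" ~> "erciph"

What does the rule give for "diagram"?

amdiagr

Looking at the pairs, the operation is to move the last 2 characters to the front (rotate right by 2).
"diagram" → "amdiagr".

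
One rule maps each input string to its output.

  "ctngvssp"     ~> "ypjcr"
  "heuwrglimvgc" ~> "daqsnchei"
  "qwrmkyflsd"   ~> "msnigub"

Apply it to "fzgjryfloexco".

bvcfnubhka

Rule — delete the last 3 characters, then shift every letter 4 places backward in the alphabet (wrapping around).
Starting from "fzgjryfloexco": after the first operation, "fzgjryfloe"; after the second, "bvcfnubhka".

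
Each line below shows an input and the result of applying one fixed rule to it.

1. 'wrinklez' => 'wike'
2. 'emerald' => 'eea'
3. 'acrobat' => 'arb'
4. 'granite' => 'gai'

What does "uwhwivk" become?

The rule is to swap each adjacent pair of characters (1↔2, 3↔4, ...), then keep every other character starting from the second (positions 2nd, 4th, 6th, ...).
Applying both steps to "uwhwivk": "wuwhvik", then "uhi".

uhi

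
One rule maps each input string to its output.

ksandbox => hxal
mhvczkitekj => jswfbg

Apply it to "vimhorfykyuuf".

Looking at the pairs, the operation is to shift every letter 3 places backward in the alphabet (wrapping around), then keep every other character starting from the first (positions 1st, 3rd, 5th, ...).
For "vimhorfykyuuf", step one produces "sfjelocvhvrrc"; step two turns that into "sjlchrc".

sjlchrc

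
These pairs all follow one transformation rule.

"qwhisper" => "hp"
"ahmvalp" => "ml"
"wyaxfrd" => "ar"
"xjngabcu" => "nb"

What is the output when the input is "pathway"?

Each output is the input with this applied: keep one character in every 3, starting at position 3 (positions 3rd, 6th, 9th, ...).
Applying that to "pathway" gives "ta".

ta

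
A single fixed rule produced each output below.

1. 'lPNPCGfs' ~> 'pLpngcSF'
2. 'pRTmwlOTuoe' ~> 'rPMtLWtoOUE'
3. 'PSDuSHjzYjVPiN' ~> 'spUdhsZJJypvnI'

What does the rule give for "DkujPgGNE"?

KdJUGpnge

Each output is the input with this applied: flip the case of every letter, then swap each adjacent pair of characters (1↔2, 3↔4, ...).
On "DkujPgGNE": the first step gives "dKUJpGgne", and the second then gives "KdJUGpnge".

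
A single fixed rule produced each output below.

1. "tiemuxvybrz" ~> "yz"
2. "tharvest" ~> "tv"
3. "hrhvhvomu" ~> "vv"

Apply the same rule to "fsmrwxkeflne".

Looking at the pairs, the operation is to sort the characters into alphabetical order, then keep only the last 2 characters.
On "fsmrwxkeflne" that produces "wx".

wx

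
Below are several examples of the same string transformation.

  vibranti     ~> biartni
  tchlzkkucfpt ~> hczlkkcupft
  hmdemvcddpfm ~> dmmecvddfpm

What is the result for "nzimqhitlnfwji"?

izqmihltfnjwi

The pattern: delete the first character, then swap each adjacent pair of characters (1↔2, 3↔4, ...).
Starting from "nzimqhitlnfwji": after the first operation, "zimqhitlnfwji"; after the second, "izqmihltfnjwi".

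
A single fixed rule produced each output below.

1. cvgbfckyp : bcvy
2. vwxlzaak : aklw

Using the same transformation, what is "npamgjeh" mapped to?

hjmp

The pattern: keep every other character starting from the second (positions 2nd, 4th, 6th, ...), then sort the characters into alphabetical order.
Starting from "npamgjeh": after the first operation, "pmjh"; after the second, "hjmp".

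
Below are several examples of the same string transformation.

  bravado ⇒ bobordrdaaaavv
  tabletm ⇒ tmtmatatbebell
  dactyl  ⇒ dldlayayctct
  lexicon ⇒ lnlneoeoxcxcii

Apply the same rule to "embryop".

epepmomobybyrr

In each case the input is transformed by: double every character, then take characters alternately from the front and the back (1st, last, 2nd, 2nd-last, ...).
Applying both steps to "embryop": "eemmbbrryyoopp", then "epepmomobybyrr".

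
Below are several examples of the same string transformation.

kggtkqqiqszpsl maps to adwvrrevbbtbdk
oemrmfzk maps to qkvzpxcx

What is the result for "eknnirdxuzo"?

fkzpvyytcoi

What's happening: shift every letter 11 places forward in the alphabet (wrapping around), then move the last 3 characters to the front (rotate right by 3).
Starting from "eknnirdxuzo": after the first operation, "pvyytcoifkz"; after the second, "fkzpvyytcoi".
(Check on "kggtkqqiqszpsl": → "vrrevbbtbdkadw" → "adwvrrevbbtbdk" ✓)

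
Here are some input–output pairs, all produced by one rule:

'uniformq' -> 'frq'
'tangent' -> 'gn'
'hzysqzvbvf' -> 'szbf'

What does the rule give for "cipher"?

hr

The rule is to keep every other character starting from the second (positions 2nd, 4th, 6th, ...), then delete the first character.
Applying both steps to "cipher": "ihr", then "hr".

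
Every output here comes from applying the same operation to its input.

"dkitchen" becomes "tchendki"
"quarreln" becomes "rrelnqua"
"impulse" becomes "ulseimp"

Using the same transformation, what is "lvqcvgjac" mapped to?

What's happening: move the first 3 characters to the end (rotate left by 3).
So "lvqcvgjac" becomes "cvgjaclvq".

cvgjaclvq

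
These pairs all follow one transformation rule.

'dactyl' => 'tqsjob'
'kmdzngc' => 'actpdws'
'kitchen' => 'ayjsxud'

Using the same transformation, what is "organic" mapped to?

ehwqdys

In each case the input is transformed by: shift every letter 10 places backward in the alphabet (wrapping around).
"organic" → "ehwqdys".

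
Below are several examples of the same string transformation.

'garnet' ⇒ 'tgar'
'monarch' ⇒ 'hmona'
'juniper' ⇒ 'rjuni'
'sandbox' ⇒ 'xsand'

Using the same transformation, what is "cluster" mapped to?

In each case the input is transformed by: move the last 3 characters to the front (rotate right by 3), then delete the first 2 characters.
Starting from "cluster": after the first operation, "terclus"; after the second, "rclus".
(Check on "garnet": → "netgar" → "tgar" ✓)

rclus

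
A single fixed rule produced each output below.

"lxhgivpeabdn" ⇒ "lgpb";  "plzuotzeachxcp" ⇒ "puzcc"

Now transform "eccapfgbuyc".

Each output is the input with this applied: keep one character in every 3, starting at position 1 (positions 1st, 4th, 7th, ...).
"eccapfgbuyc" → "eagy".

eagy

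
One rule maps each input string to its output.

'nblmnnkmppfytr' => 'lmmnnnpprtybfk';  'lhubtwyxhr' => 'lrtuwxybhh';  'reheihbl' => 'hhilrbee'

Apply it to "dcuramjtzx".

jmrtuxzacd

The pattern: sort the characters into alphabetical order, then move the first 3 characters to the end (rotate left by 3).
So "dcuramjtzx" becomes "jmrtuxzacd".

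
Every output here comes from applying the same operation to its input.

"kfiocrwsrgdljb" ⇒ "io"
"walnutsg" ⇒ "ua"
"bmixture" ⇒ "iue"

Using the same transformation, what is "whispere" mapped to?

Each output is the input with this applied: move the first 2 characters to the end (rotate left by 2), then keep only the vowels.
For "whispere", step one produces "isperewh"; step two turns that into "iee".
(Check on "bmixture": → "ixturebm" → "iue" ✓)

iee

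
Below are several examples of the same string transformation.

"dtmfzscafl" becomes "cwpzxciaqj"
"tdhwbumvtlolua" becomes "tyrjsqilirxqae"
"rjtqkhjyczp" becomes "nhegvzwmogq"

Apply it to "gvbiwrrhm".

In each case the input is transformed by: shift every letter 3 places backward in the alphabet (wrapping around), then move the first 3 characters to the end (rotate left by 3).
For "gvbiwrrhm", step one produces "dsyftooej"; step two turns that into "ftooejdsy".

ftooejdsy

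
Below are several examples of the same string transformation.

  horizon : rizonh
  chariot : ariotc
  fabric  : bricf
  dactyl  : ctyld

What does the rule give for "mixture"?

xturem

What's happening: move the first 2 characters to the end (rotate left by 2), then delete the last character.
"mixture" → "xturemi" → "xturem".
(Check on "chariot": → "ariotch" → "ariotc" ✓)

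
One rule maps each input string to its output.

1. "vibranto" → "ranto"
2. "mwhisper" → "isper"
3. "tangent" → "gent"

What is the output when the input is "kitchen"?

The transformation: delete the first 3 characters.
"kitchen" → "chen".

chen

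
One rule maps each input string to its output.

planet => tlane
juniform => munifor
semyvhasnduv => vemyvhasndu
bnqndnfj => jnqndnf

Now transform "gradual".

The pattern: delete the first character, then move the last character to the front.
On "gradual": the first step gives "radual", and the second then gives "lradua".

lradua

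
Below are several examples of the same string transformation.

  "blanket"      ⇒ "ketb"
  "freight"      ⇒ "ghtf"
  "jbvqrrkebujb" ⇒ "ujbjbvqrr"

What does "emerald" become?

The transformation: move the last 3 characters to the front (rotate right by 3), then delete the last 3 characters.
Applying both steps to "emerald": "aldemer", then "alde".

alde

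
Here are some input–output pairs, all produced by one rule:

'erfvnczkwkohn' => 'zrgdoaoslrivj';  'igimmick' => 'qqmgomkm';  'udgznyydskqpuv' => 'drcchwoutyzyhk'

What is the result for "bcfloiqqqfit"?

psmuuujmxfgj

The transformation: move the first 3 characters to the end (rotate left by 3), then shift every letter 4 places forward in the alphabet (wrapping around).
For "bcfloiqqqfit", step one produces "loiqqqfitbcf"; step two turns that into "psmuuujmxfgj".
(Check on "igimmick": → "mmickigi" → "qqmgomkm" ✓)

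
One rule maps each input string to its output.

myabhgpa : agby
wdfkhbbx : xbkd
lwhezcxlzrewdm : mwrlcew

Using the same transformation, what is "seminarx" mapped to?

xaie

Rule — reverse the string, then keep every other character starting from the first (positions 1st, 3rd, 5th, ...).
Doing the same to "seminarx": "xaie".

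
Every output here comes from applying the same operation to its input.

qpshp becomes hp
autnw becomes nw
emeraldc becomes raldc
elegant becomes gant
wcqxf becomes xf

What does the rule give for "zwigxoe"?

Looking at the pairs, the operation is to delete the first 3 characters.
"zwigxoe" → "gxoe".

gxoe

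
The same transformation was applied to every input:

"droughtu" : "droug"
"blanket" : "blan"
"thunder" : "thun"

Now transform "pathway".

The rule is to delete the last 3 characters.
On "pathway" that produces "path".

path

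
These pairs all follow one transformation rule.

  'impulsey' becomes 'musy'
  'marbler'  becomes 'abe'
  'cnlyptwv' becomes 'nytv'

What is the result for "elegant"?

lgn

The rule is to keep every other character starting from the second (positions 2nd, 4th, 6th, ...).
Applying that to "elegant" gives "lgn".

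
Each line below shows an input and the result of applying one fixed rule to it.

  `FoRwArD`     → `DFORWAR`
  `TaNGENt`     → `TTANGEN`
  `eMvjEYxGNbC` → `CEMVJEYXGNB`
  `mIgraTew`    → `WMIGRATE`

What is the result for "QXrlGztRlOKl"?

LQXRLGZTRLOK

What's happening: move the last character to the front, then convert every letter to uppercase.
"QXrlGztRlOKl" → "lQXrlGztRlOK" → "LQXRLGZTRLOK".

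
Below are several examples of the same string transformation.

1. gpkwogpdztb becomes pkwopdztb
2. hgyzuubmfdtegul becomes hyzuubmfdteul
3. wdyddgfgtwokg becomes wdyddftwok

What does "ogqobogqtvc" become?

The pattern: remove every "g".
Applying that to "ogqobogqtvc" gives "oqoboqtvc".

oqoboqtvc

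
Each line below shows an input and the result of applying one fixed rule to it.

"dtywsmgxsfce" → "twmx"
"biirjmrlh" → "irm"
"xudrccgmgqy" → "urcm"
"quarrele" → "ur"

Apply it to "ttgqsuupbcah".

tqup

Rule — delete the last 3 characters, then keep every other character starting from the second (positions 2nd, 4th, 6th, ...).
"ttgqsuupbcah" → "ttgqsuupb" → "tqup".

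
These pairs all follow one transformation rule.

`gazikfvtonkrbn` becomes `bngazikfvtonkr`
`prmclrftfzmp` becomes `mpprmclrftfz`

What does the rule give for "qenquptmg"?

What's happening: move the last 2 characters to the front (rotate right by 2).
On "qenquptmg" that produces "mgqenqupt".

mgqenqupt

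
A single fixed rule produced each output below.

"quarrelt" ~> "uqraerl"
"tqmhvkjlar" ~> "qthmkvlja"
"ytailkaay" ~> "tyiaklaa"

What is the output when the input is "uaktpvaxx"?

autkvpxa

What's happening: delete the last character, then swap each adjacent pair of characters (1↔2, 3↔4, ...).
Starting from "uaktpvaxx": after the first operation, "uaktpvax"; after the second, "autkvpxa".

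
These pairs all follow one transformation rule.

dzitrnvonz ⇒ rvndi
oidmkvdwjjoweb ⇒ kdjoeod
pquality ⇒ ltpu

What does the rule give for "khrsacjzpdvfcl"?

Each output is the input with this applied: move the first 3 characters to the end (rotate left by 3), then keep every other character starting from the second (positions 2nd, 4th, 6th, ...).
"khrsacjzpdvfcl" → "ajpvckr".
(Check on "oidmkvdwjjoweb": → "mkvdwjjoweboid" → "kdjoeod" ✓)

ajpvckr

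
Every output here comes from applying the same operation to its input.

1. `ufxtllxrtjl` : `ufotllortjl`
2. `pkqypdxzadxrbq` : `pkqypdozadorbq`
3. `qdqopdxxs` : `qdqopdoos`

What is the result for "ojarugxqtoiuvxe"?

ojarugoqtoiuvoe

The transformation: replace every "x" with "o".
On "ojarugxqtoiuvxe" that produces "ojarugoqtoiuvoe".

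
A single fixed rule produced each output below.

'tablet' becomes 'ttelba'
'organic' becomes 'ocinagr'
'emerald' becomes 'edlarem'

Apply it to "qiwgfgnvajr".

qrjavngfgwi

The transformation: move the first character to the end, then reverse the string.
On "qiwgfgnvajr" that produces "qrjavngfgwi".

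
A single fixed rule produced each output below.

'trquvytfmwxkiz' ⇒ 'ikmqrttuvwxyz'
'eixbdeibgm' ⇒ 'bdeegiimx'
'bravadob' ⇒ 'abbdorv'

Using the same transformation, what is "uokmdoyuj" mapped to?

jkmoouuy

The rule is to sort the characters into alphabetical order, then delete the first character.
On "uokmdoyuj": the first step gives "djkmoouuy", and the second then gives "jkmoouuy".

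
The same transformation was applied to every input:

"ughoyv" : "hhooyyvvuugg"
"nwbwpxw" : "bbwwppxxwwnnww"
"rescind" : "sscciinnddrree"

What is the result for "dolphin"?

In each case the input is transformed by: move the first 2 characters to the end (rotate left by 2), then double every character.
"dolphin" → "lphindo" → "llpphhiinnddoo".

llpphhiinnddoo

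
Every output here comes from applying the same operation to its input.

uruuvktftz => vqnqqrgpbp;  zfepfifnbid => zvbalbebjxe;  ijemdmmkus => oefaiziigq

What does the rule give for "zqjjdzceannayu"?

qvmffzvyawjjwu

The transformation: move the last character to the front, then shift every letter 4 places backward in the alphabet (wrapping around).
On "zqjjdzceannayu" that produces "qvmffzvyawjjwu".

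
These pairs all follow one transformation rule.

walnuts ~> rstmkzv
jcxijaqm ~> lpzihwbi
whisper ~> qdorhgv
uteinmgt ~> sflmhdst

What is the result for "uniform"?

lqnehmt

The rule is to reverse the string, then shift every letter 1 place backward in the alphabet (wrapping around).
For "uniform" the result is "lqnehmt".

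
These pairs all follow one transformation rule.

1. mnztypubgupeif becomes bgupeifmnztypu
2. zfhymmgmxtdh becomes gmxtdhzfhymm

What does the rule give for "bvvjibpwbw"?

bpwbwbvvji

The pattern: swap the front and back halves of the string.
For "bvvjibpwbw" the result is "bpwbwbvvji".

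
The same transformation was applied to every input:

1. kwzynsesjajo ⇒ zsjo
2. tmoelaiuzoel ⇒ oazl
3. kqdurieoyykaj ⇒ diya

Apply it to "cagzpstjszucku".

gssc

Rule — keep one character in every 3, starting at position 3 (positions 3rd, 6th, 9th, ...).
Doing the same to "cagzpstjszucku": "gssc".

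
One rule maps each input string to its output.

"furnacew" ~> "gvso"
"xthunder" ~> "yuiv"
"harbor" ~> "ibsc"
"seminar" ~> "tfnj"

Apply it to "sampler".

tbnq

Rule — shift every letter 1 place forward in the alphabet (wrapping around), then keep only the first 4 characters.
On "sampler": the first step gives "tbnqmfs", and the second then gives "tbnq".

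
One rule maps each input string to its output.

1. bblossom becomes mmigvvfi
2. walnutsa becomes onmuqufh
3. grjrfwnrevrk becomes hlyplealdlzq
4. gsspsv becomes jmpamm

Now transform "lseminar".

Each output is the input with this applied: shift every letter 6 places backward in the alphabet (wrapping around), then swap the front and back halves of the string.
Starting from "lseminar": after the first operation, "fmygchul"; after the second, "chulfmyg".

chulfmyg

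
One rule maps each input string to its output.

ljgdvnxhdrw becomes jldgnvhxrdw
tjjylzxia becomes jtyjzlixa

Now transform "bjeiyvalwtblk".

The pattern: swap each adjacent pair of characters (1↔2, 3↔4, ...).
Doing the same to "bjeiyvalwtblk": "jbievylatwlbk".

jbievylatwlbk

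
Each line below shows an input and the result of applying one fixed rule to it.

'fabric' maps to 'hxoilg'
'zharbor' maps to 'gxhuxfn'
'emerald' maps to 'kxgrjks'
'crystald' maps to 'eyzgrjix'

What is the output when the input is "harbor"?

xhuxng

The transformation: move the first 2 characters to the end (rotate left by 2), then shift every letter 6 places forward in the alphabet (wrapping around).
Working it through for "harbor": intermediate "rborha", final "xhuxng".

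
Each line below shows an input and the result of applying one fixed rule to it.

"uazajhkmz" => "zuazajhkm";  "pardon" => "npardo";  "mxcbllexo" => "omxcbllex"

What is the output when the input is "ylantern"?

nylanter

Each output is the input with this applied: move the last character to the front.
For "ylantern" the result is "nylanter".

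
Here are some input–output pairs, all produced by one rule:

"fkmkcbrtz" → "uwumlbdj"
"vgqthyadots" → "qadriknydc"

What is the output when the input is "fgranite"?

The pattern: delete the first character, then shift every letter 10 places forward in the alphabet (wrapping around).
For "fgranite", step one produces "granite"; step two turns that into "qbkxsdo".

qbkxsdo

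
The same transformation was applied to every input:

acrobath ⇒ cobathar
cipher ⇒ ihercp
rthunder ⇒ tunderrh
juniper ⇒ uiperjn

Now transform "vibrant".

irantvb

Each output is the input with this applied: move the first 2 characters to the end (rotate left by 2), then swap the first and last characters.
On "vibrant": the first step gives "brantvi", and the second then gives "irantvb".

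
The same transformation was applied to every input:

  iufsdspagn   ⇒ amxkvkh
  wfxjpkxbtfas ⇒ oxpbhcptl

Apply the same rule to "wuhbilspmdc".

omztadkh

The pattern: delete the last 3 characters, then shift every letter 8 places backward in the alphabet (wrapping around).
For "wuhbilspmdc", step one produces "wuhbilsp"; step two turns that into "omztadkh".
(Check on "iufsdspagn": → "iufsdsp" → "amxkvkh" ✓)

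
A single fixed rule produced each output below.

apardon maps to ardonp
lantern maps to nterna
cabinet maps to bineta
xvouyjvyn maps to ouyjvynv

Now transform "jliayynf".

iayynfl

The rule is to delete the first character, then move the first character to the end.
On "jliayynf": the first step gives "liayynf", and the second then gives "iayynfl".
(Check on "apardon": → "pardon" → "ardonp" ✓)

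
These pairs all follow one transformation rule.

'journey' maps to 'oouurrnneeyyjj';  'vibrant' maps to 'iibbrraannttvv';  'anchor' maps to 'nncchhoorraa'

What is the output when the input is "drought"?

rroouugghhttdd

The pattern: move the first character to the end, then double every character.
On "drought" that produces "rroouugghhttdd".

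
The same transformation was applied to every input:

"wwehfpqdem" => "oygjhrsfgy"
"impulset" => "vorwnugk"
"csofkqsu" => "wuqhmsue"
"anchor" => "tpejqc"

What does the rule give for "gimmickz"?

The pattern: swap the first and last characters, then shift every letter 2 places forward in the alphabet (wrapping around).
Working it through for "gimmickz": intermediate "zimmickg", final "bkookemi".

bkookemi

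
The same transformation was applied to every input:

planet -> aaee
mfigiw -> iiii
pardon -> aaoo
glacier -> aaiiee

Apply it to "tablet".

Rule — double every character, then keep only the vowels.
For "tablet" the result is "aaee".
(Check on "glacier": → "ggllaacciieerr" → "aaiiee" ✓)

aaee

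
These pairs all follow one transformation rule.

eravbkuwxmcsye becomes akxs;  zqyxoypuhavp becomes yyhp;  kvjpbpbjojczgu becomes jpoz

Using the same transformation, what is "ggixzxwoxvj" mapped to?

ixx

In each case the input is transformed by: keep one character in every 3, starting at position 3 (positions 3rd, 6th, 9th, ...).
"ggixzxwoxvj" → "ixx".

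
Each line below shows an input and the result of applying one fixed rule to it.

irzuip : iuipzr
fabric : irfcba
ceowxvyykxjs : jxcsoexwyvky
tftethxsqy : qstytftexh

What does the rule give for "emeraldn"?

dlenemar

The rule is to move the last 3 characters to the front (rotate right by 3), then swap each adjacent pair of characters (1↔2, 3↔4, ...).
"emeraldn" → "dlenemar".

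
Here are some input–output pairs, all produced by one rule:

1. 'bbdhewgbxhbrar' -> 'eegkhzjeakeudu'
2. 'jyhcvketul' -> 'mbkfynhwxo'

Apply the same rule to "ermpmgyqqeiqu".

Each output is the input with this applied: shift every letter 3 places forward in the alphabet (wrapping around).
"ermpmgyqqeiqu" → "hupspjbtthltx".

hupspjbtthltx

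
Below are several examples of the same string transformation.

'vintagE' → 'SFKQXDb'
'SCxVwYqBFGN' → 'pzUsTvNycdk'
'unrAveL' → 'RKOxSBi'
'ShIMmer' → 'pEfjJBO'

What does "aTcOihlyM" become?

XqZlFEIVj

The transformation: shift every letter 3 places backward in the alphabet (wrapping around), then flip the case of every letter.
Applying that to "aTcOihlyM" gives "XqZlFEIVj".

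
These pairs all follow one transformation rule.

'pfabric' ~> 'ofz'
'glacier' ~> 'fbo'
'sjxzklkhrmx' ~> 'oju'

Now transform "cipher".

The pattern: shift every letter 3 places backward in the alphabet (wrapping around), then keep only the last 3 characters.
"cipher" → "ebo".

ebo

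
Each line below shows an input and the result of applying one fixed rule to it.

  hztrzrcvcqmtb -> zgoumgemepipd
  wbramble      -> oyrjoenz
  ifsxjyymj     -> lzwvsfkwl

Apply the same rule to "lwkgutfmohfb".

The rule is to shift every letter 13 places forward in the alphabet (wrapping around) — i.e. ROT13, then move the last 3 characters to the front (rotate right by 3).
On "lwkgutfmohfb": the first step gives "yjxthgszbuso", and the second then gives "usoyjxthgszb".

usoyjxthgszb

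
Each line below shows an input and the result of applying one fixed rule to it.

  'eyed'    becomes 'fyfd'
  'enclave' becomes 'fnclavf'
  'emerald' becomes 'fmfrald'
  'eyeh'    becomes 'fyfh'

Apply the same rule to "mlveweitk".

mlvfwfitk

Each output is the input with this applied: replace every "e" with "f".
Applying that to "mlveweitk" gives "mlvfwfitk".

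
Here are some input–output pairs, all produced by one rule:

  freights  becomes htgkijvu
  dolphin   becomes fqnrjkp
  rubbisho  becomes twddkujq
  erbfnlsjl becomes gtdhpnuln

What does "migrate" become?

Rule — shift every letter 2 places forward in the alphabet (wrapping around).
So "migrate" becomes "okitcvg".

okitcvg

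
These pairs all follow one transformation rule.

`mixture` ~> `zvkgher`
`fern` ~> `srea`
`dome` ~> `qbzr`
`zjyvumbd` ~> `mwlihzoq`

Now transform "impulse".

In each case the input is transformed by: shift every letter 13 places forward in the alphabet (wrapping around) — i.e. ROT13.
For "impulse" the result is "vzchyfr".

vzchyfr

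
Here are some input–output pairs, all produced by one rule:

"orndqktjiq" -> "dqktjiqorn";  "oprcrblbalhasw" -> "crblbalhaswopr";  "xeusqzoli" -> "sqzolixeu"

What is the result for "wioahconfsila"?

ahconfsilawio

Each output is the input with this applied: move the first 3 characters to the end (rotate left by 3).
On "wioahconfsila" that produces "ahconfsilawio".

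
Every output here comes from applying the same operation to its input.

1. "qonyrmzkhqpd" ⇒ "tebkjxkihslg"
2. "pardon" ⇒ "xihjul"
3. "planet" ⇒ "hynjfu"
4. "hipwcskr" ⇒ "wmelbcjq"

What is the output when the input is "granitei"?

cnycaluh

In each case the input is transformed by: swap the front and back halves of the string, then shift every letter 6 places backward in the alphabet (wrapping around).
Working it through for "granitei": intermediate "iteigran", final "cnycaluh".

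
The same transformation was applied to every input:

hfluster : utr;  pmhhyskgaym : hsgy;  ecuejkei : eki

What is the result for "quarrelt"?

The rule is to delete the first 3 characters, then keep every other character starting from the first (positions 1st, 3rd, 5th, ...).
Applying both steps to "quarrelt": "rrelt", then "ret".

ret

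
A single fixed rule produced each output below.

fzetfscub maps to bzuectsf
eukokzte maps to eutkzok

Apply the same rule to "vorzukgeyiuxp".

The pattern: take characters alternately from the front and the back (1st, last, 2nd, 2nd-last, ...), then delete the first character.
On "vorzukgeyiuxp": the first step gives "vpoxruziuykeg", and the second then gives "poxruziuykeg".

poxruziuykeg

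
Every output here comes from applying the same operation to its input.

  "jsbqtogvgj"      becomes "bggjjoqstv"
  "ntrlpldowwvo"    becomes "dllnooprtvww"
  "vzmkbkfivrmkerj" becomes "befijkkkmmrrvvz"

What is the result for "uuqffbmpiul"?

Rule — sort the characters into alphabetical order.
So "uuqffbmpiul" becomes "bffilmpquuu".

bffilmpquuu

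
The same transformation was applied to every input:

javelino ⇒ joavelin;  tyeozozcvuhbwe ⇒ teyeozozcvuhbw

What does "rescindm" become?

rmescind

Looking at the pairs, the operation is to swap the first and last characters, then move the last character to the front.
Working it through for "rescindm": intermediate "mescindr", final "rmescind".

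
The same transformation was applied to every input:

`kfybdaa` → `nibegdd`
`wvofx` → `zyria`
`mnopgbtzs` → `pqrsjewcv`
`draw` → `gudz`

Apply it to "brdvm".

In each case the input is transformed by: shift every letter 3 places forward in the alphabet (wrapping around).
Doing the same to "brdvm": "eugyp".

eugyp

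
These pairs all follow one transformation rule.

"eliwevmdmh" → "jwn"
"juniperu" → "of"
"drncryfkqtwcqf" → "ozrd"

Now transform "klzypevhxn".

In each case the input is transformed by: shift every letter 1 place forward in the alphabet (wrapping around), then keep one character in every 3, starting at position 3 (positions 3rd, 6th, 9th, ...).
For "klzypevhxn", step one produces "lmazqfwiyo"; step two turns that into "afy".
(Check on "juniperu": → "kvojqfsv" → "of" ✓)

afy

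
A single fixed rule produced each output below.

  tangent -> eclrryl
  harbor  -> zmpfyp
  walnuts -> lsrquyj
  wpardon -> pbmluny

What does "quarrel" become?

ppcjosy

In each case the input is transformed by: move the first 3 characters to the end (rotate left by 3), then shift every letter 2 places backward in the alphabet (wrapping around).
For "quarrel", step one produces "rrelqua"; step two turns that into "ppcjosy".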